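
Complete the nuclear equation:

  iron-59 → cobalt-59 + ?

Conserve mass number: 59 = 59 + A, so A = 0.
Conserve atomic number: 26 = 27 + Z, so Z = -1.
A = 0 and Z = -1 is e⁻ — a beta-minus particle.

beta-minus particle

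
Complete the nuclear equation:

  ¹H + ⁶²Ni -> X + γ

Conserve mass number: 1 + 62 = A + 0, so A = 63.
Conserve atomic number: 1 + 28 = Z + 0, so Z = 29.
Z = 29 is copper, so the species is ⁶³Cu.

Cu-63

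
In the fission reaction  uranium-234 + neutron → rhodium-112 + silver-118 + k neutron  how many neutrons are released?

Conserve mass number: 235 = 112 + 118 + k, so k = 235 − 230 = 5.
Check atomic number: 92 = 45 + 47 + 0 = 92. ✓

5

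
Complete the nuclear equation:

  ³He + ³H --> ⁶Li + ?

Conserve mass number: 3 + 3 = 6 + A, so A = 0.
Conserve atomic number: 2 + 1 = 3 + Z, so Z = 0.
A = 0 and Z = 0 is γ — a gamma ray.

gamma ray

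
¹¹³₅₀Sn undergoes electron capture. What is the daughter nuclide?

Electron capture: mass number changes by +0, atomic number by -1.
A: 113 = 113; Z: 50 − 1 = 49.
Z = 49 is indium, so the daughter is ¹¹³₄₉In.

In-113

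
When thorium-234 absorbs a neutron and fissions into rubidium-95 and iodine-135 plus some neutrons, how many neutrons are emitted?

5

Conserve mass number: 235 = 95 + 135 + k, so k = 235 − 230 = 5.
Check atomic number: 90 = 37 + 53 + 0 = 90. ✓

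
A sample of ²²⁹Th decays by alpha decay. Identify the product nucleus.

Alpha decay: mass number changes by -4, atomic number by -2.
A: 229 − 4 = 225; Z: 90 − 2 = 88.
Z = 88 is radium, so the daughter is ²²⁵Ra.

Ra-225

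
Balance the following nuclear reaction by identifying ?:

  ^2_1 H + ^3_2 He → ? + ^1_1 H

He-4

Conserve mass number: 2 + 3 = A + 1, so A = 4.
Conserve atomic number: 1 + 2 = Z + 1, so Z = 2.
A = 4 and Z = 2 is ^4_2 He — an alpha particle.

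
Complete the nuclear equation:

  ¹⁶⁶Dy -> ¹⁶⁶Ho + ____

Conserve mass number: 166 = 166 + A, so A = 0.
Conserve atomic number: 66 = 67 + Z, so Z = -1.
A = 0 and Z = -1 is e⁻ — a beta-minus particle.

beta-minus particle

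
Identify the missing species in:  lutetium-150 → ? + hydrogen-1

Conserve mass number: 150 = A + 1, so A = 149.
Conserve atomic number: 71 = Z + 1, so Z = 70.
Z = 70 is ytterbium, so the species is ytterbium-149.

Yb-149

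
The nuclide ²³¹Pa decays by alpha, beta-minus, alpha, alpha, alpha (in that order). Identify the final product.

Po-215

Start: (A, Z) = (231, 91).
After α: (227, 89).
After β⁻: (227, 90).
After α: (223, 88).
After α: (219, 86).
After α: (215, 84).
Z = 84 is polonium.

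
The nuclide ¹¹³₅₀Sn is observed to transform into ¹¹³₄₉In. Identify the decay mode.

ΔA = 113 − 113 = 0; ΔZ = 49 − 50 = -1.
A is unchanged and Z drops by 1 — a proton has become a neutron (β⁺ emission or electron capture).

beta-plus decay or electron capture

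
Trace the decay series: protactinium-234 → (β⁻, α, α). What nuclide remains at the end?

Ra-226

Start: (A, Z) = (234, 91).
After β⁻: (234, 92).
After α: (230, 90).
After α: (226, 88).
Z = 88 is radium.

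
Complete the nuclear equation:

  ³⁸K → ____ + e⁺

Ar-38

Conserve mass number: 38 = A + 0, so A = 38.
Conserve atomic number: 19 = Z + 1, so Z = 18.
Z = 18 is argon, so the species is ³⁸Ar.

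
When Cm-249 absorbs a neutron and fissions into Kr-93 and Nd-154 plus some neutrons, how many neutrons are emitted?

3

Conserve mass number: 250 = 93 + 154 + k, so k = 250 − 247 = 3.
Check atomic number: 96 = 36 + 60 + 0 = 96. ✓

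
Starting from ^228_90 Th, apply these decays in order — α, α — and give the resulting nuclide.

Start: (A, Z) = (228, 90).
After α: (224, 88).
After α: (220, 86).
Z = 86 is radon.

Rn-220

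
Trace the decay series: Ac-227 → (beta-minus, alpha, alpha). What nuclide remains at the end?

Rn-219

Start: (A, Z) = (227, 89).
After β⁻: (227, 90).
After α: (223, 88).
After α: (219, 86).
Z = 86 is radon.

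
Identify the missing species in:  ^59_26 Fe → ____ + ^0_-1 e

Co-59

Conserve mass number: 59 = A + 0, so A = 59.
Conserve atomic number: 26 = Z − 1, so Z = 27.
Z = 27 is cobalt, so the species is ^59_27 Co.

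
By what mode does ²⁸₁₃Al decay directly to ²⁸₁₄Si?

ΔA = 28 − 28 = 0; ΔZ = 14 − 13 = +1.
A is unchanged and Z rises by 1 — a neutron has become a proton (β⁻ decay).

beta-minus decay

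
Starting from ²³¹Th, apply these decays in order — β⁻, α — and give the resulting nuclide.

Start: (A, Z) = (231, 90).
After β⁻: (231, 91).
After α: (227, 89).
Z = 89 is actinium.

Ac-227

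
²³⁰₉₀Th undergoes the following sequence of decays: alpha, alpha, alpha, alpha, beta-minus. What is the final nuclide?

Bi-214

Start: (A, Z) = (230, 90).
After α: (226, 88).
After α: (222, 86).
After α: (218, 84).
After α: (214, 82).
After β⁻: (214, 83).
Z = 83 is bismuth.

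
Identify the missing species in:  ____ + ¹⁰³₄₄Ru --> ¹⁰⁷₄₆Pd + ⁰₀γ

Conserve mass number: A + 103 = 107 + 0, so A = 4.
Conserve atomic number: Z + 44 = 46 + 0, so Z = 2.
A = 4 and Z = 2 is ⁴₂He — an alpha particle.

alpha particle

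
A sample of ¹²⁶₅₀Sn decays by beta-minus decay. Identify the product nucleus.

Sb-126

Beta-minus decay: mass number changes by +0, atomic number by +1.
A: 126 = 126; Z: 50 + 1 = 51.
Z = 51 is antimony, so the daughter is ¹²⁶₅₁Sb.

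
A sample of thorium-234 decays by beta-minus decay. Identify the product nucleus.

Beta-minus decay: mass number changes by +0, atomic number by +1.
A: 234 = 234; Z: 90 + 1 = 91.
Z = 91 is protactinium, so the daughter is protactinium-234.

Pa-234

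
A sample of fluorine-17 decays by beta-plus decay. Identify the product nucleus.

Beta-plus decay: mass number changes by +0, atomic number by -1.
A: 17 = 17; Z: 9 − 1 = 8.
Z = 8 is oxygen, so the daughter is oxygen-17.

O-17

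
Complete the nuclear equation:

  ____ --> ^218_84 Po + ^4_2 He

Conserve mass number: A = 218 + 4, so A = 222.
Conserve atomic number: Z = 84 + 2, so Z = 86.
Z = 86 is radon, so the species is ^222_86 Rn.

Rn-222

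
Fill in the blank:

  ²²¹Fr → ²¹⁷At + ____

Conserve mass number: 221 = 217 + A, so A = 4.
Conserve atomic number: 87 = 85 + Z, so Z = 2.
A = 4 and Z = 2 is ⁴He — an alpha particle.

alpha particle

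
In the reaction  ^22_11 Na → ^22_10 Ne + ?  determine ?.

Conserve mass number: 22 = 22 + A, so A = 0.
Conserve atomic number: 11 = 10 + Z, so Z = 1.
A = 0 and Z = 1 is ^0_1 e — a positron.

positron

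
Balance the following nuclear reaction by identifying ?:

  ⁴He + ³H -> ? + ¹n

Conserve mass number: 4 + 3 = A + 1, so A = 6.
Conserve atomic number: 2 + 1 = Z + 0, so Z = 3.
Z = 3 is lithium, so the species is ⁶Li.

Li-6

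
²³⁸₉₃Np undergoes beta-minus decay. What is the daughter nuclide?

Pu-238

Beta-minus decay: mass number changes by +0, atomic number by +1.
A: 238 = 238; Z: 93 + 1 = 94.
Z = 94 is plutonium, so the daughter is ²³⁸₉₄Pu.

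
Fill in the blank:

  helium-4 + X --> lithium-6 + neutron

triton

Conserve mass number: 4 + A = 6 + 1, so A = 3.
Conserve atomic number: 2 + Z = 3 + 0, so Z = 1.
A = 3 and Z = 1 is hydrogen-3 — a triton.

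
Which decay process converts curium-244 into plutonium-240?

ΔA = 240 − 244 = -4; ΔZ = 94 − 96 = -2.
A drops by 4 and Z drops by 2 — the signature of alpha emission.

alpha decay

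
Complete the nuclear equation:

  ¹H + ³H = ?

Conserve mass number: 1 + 3 = A, so A = 4.
Conserve atomic number: 1 + 1 = Z, so Z = 2.
A = 4 and Z = 2 is ⁴He — an alpha particle.

He-4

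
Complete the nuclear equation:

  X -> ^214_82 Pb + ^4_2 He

Conserve mass number: A = 214 + 4, so A = 218.
Conserve atomic number: Z = 82 + 2, so Z = 84.
Z = 84 is polonium, so the species is ^218_84 Po.

Po-218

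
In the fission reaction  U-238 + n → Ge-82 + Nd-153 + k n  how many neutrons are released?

Conserve mass number: 239 = 82 + 153 + k, so k = 239 − 235 = 4.
Check atomic number: 92 = 32 + 60 + 0 = 92. ✓

4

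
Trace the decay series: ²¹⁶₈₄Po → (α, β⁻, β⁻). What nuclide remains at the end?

Start: (A, Z) = (216, 84).
After α: (212, 82).
After β⁻: (212, 83).
After β⁻: (212, 84).
Z = 84 is polonium.

Po-212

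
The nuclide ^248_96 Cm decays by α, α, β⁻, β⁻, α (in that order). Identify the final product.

U-236

Start: (A, Z) = (248, 96).
After α: (244, 94).
After α: (240, 92).
After β⁻: (240, 93).
After β⁻: (240, 94).
After α: (236, 92).
Z = 92 is uranium.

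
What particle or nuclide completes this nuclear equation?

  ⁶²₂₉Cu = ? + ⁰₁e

Ni-62

Conserve mass number: 62 = A + 0, so A = 62.
Conserve atomic number: 29 = Z + 1, so Z = 28.
Z = 28 is nickel, so the species is ⁶²₂₈Ni.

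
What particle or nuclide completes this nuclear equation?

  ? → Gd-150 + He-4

Conserve mass number: A = 150 + 4, so A = 154.
Conserve atomic number: Z = 64 + 2, so Z = 66.
Z = 66 is dysprosium, so the species is Dy-154.

Dy-154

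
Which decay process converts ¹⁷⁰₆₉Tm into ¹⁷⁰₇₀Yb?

ΔA = 170 − 170 = 0; ΔZ = 70 − 69 = +1.
A is unchanged and Z rises by 1 — a neutron has become a proton (β⁻ decay).

beta-minus decay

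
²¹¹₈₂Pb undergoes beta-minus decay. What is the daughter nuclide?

Bi-211

Beta-minus decay: mass number changes by +0, atomic number by +1.
A: 211 = 211; Z: 82 + 1 = 83.
Z = 83 is bismuth, so the daughter is ²¹¹₈₃Bi.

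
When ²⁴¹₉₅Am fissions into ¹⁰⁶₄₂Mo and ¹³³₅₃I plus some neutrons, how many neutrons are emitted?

Conserve mass number: 241 = 106 + 133 + k, so k = 241 − 239 = 2.
Check atomic number: 95 = 42 + 53 + 0 = 95. ✓

2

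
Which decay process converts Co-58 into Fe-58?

ΔA = 58 − 58 = 0; ΔZ = 26 − 27 = -1.
A is unchanged and Z drops by 1 — a proton has become a neutron (β⁺ emission or electron capture).

beta-plus decay or electron capture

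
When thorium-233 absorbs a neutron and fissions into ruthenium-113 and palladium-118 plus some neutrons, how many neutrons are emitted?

Conserve mass number: 234 = 113 + 118 + k, so k = 234 − 231 = 3.
Check atomic number: 90 = 44 + 46 + 0 = 90. ✓

3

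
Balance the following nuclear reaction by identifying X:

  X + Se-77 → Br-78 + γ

Conserve mass number: A + 77 = 78 + 0, so A = 1.
Conserve atomic number: Z + 34 = 35 + 0, so Z = 1.
A = 1 and Z = 1 is H-1 — a proton.

proton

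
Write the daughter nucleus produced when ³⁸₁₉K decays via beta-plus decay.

Beta-plus decay: mass number changes by +0, atomic number by -1.
A: 38 = 38; Z: 19 − 1 = 18.
Z = 18 is argon, so the daughter is ³⁸₁₈Ar.

Ar-38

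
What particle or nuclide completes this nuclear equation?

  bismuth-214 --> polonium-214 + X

Conserve mass number: 214 = 214 + A, so A = 0.
Conserve atomic number: 83 = 84 + Z, so Z = -1.
A = 0 and Z = -1 is e⁻ — a beta-minus particle.

beta-minus particle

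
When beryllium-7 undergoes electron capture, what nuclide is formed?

Li-7

Electron capture: mass number changes by +0, atomic number by -1.
A: 7 = 7; Z: 4 − 1 = 3.
Z = 3 is lithium, so the daughter is lithium-7.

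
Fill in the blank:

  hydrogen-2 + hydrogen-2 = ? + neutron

He-3

Conserve mass number: 2 + 2 = A + 1, so A = 3.
Conserve atomic number: 1 + 1 = Z + 0, so Z = 2.
Z = 2 is helium, so the species is helium-3.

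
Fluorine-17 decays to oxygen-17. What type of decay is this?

ΔA = 17 − 17 = 0; ΔZ = 8 − 9 = -1.
A is unchanged and Z drops by 1 — a proton has become a neutron (β⁺ emission or electron capture).

beta-plus decay or electron capture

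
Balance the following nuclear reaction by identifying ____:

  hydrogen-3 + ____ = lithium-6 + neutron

Conserve mass number: 3 + A = 6 + 1, so A = 4.
Conserve atomic number: 1 + Z = 3 + 0, so Z = 2.
A = 4 and Z = 2 is helium-4 — an alpha particle.

alpha particle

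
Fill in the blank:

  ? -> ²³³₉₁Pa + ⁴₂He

Np-237

Conserve mass number: A = 233 + 4, so A = 237.
Conserve atomic number: Z = 91 + 2, so Z = 93.
Z = 93 is neptunium, so the species is ²³⁷₉₃Np.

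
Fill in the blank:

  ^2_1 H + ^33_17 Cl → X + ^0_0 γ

Conserve mass number: 2 + 33 = A + 0, so A = 35.
Conserve atomic number: 1 + 17 = Z + 0, so Z = 18.
Z = 18 is argon, so the species is ^35_18 Ar.

Ar-35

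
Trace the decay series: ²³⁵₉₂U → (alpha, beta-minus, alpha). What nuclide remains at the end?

Ac-227

Start: (A, Z) = (235, 92).
After α: (231, 90).
After β⁻: (231, 91).
After α: (227, 89).
Z = 89 is actinium.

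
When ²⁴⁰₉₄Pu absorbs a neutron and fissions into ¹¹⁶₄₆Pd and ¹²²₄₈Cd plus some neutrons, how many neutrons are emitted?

3

Conserve mass number: 241 = 116 + 122 + k, so k = 241 − 238 = 3.
Check atomic number: 94 = 46 + 48 + 0 = 94. ✓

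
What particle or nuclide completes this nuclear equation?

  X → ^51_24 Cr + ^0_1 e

Conserve mass number: A = 51 + 0, so A = 51.
Conserve atomic number: Z = 24 + 1, so Z = 25.
Z = 25 is manganese, so the species is ^51_25 Mn.

Mn-51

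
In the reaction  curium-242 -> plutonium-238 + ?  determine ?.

Conserve mass number: 242 = 238 + A, so A = 4.
Conserve atomic number: 96 = 94 + Z, so Z = 2.
A = 4 and Z = 2 is helium-4 — an alpha particle.

alpha particle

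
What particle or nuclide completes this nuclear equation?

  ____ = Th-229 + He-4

Conserve mass number: A = 229 + 4, so A = 233.
Conserve atomic number: Z = 90 + 2, so Z = 92.
Z = 92 is uranium, so the species is U-233.

U-233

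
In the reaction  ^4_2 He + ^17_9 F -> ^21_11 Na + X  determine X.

gamma ray

Conserve mass number: 4 + 17 = 21 + A, so A = 0.
Conserve atomic number: 2 + 9 = 11 + Z, so Z = 0.
A = 0 and Z = 0 is ^0_0 γ — a gamma ray.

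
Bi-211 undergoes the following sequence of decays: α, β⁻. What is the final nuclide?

Start: (A, Z) = (211, 83).
After α: (207, 81).
After β⁻: (207, 82).
Z = 82 is lead.

Pb-207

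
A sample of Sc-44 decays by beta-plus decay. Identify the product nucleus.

Beta-plus decay: mass number changes by +0, atomic number by -1.
A: 44 = 44; Z: 21 − 1 = 20.
Z = 20 is calcium, so the daughter is Ca-44.

Ca-44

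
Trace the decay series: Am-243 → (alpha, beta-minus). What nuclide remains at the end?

Pu-239

Start: (A, Z) = (243, 95).
After α: (239, 93).
After β⁻: (239, 94).
Z = 94 is plutonium.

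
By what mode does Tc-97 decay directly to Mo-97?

beta-plus decay or electron capture

ΔA = 97 − 97 = 0; ΔZ = 42 − 43 = -1.
A is unchanged and Z drops by 1 — a proton has become a neutron (β⁺ emission or electron capture).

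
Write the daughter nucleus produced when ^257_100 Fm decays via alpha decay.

Cf-253

Alpha decay: mass number changes by -4, atomic number by -2.
A: 257 − 4 = 253; Z: 100 − 2 = 98.
Z = 98 is californium, so the daughter is ^253_98 Cf.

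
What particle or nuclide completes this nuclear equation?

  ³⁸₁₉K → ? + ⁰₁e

Ar-38

Conserve mass number: 38 = A + 0, so A = 38.
Conserve atomic number: 19 = Z + 1, so Z = 18.
Z = 18 is argon, so the species is ³⁸₁₈Ar.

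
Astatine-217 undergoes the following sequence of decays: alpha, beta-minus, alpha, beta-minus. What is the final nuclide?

Start: (A, Z) = (217, 85).
After α: (213, 83).
After β⁻: (213, 84).
After α: (209, 82).
After β⁻: (209, 83).
Z = 83 is bismuth.

Bi-209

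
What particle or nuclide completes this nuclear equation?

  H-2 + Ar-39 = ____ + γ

K-41

Conserve mass number: 2 + 39 = A + 0, so A = 41.
Conserve atomic number: 1 + 18 = Z + 0, so Z = 19.
Z = 19 is potassium, so the species is K-41.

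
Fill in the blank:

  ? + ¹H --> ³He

deuteron

Conserve mass number: A + 1 = 3, so A = 2.
Conserve atomic number: Z + 1 = 2, so Z = 1.
A = 2 and Z = 1 is ²H — a deuteron.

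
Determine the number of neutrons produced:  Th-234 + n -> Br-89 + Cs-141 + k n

5

Conserve mass number: 235 = 89 + 141 + k, so k = 235 − 230 = 5.
Check atomic number: 90 = 35 + 55 + 0 = 90. ✓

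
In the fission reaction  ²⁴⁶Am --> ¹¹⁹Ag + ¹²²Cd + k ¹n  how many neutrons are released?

5

Conserve mass number: 246 = 119 + 122 + k, so k = 246 − 241 = 5.
Check atomic number: 95 = 47 + 48 + 0 = 95. ✓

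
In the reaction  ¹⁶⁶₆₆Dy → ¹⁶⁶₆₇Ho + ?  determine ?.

Conserve mass number: 166 = 166 + A, so A = 0.
Conserve atomic number: 66 = 67 + Z, so Z = -1.
A = 0 and Z = -1 is ⁰₋₁e — a beta-minus particle.

beta-minus particle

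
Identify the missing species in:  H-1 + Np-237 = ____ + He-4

Conserve mass number: 1 + 237 = A + 4, so A = 234.
Conserve atomic number: 1 + 93 = Z + 2, so Z = 92.
Z = 92 is uranium, so the species is U-234.

U-234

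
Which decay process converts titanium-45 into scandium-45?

ΔA = 45 − 45 = 0; ΔZ = 21 − 22 = -1.
A is unchanged and Z drops by 1 — a proton has become a neutron (β⁺ emission or electron capture).

beta-plus decay or electron capture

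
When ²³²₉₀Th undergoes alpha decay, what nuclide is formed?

Alpha decay: mass number changes by -4, atomic number by -2.
A: 232 − 4 = 228; Z: 90 − 2 = 88.
Z = 88 is radium, so the daughter is ²²⁸₈₈Ra.

Ra-228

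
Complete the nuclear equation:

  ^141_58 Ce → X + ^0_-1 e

Pr-141

Conserve mass number: 141 = A + 0, so A = 141.
Conserve atomic number: 58 = Z − 1, so Z = 59.
Z = 59 is praseodymium, so the species is ^141_59 Pr.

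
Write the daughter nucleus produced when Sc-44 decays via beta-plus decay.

Beta-plus decay: mass number changes by +0, atomic number by -1.
A: 44 = 44; Z: 21 − 1 = 20.
Z = 20 is calcium, so the daughter is Ca-44.

Ca-44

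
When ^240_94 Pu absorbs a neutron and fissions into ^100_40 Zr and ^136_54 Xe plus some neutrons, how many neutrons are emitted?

Conserve mass number: 241 = 100 + 136 + k, so k = 241 − 236 = 5.
Check atomic number: 94 = 40 + 54 + 0 = 94. ✓

5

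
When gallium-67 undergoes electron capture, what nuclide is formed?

Electron capture: mass number changes by +0, atomic number by -1.
A: 67 = 67; Z: 31 − 1 = 30.
Z = 30 is zinc, so the daughter is zinc-67.

Zn-67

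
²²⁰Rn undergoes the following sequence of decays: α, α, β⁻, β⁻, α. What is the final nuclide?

Start: (A, Z) = (220, 86).
After α: (216, 84).
After α: (212, 82).
After β⁻: (212, 83).
After β⁻: (212, 84).
After α: (208, 82).
Z = 82 is lead.

Pb-208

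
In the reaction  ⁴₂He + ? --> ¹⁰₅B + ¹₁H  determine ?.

Conserve mass number: 4 + A = 10 + 1, so A = 7.
Conserve atomic number: 2 + Z = 5 + 1, so Z = 4.
Z = 4 is beryllium, so the species is ⁷₄Be.

Be-7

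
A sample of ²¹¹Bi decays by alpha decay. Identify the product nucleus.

Tl-207

Alpha decay: mass number changes by -4, atomic number by -2.
A: 211 − 4 = 207; Z: 83 − 2 = 81.
Z = 81 is thallium, so the daughter is ²⁰⁷Tl.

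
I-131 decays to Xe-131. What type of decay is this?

beta-minus decay

ΔA = 131 − 131 = 0; ΔZ = 54 − 53 = +1.
A is unchanged and Z rises by 1 — a neutron has become a proton (β⁻ decay).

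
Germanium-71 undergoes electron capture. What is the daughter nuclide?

Ga-71

Electron capture: mass number changes by +0, atomic number by -1.
A: 71 = 71; Z: 32 − 1 = 31.
Z = 31 is gallium, so the daughter is gallium-71.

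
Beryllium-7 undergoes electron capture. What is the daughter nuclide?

Li-7

Electron capture: mass number changes by +0, atomic number by -1.
A: 7 = 7; Z: 4 − 1 = 3.
Z = 3 is lithium, so the daughter is lithium-7.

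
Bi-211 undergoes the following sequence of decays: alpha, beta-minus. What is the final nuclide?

Pb-207

Start: (A, Z) = (211, 83).
After α: (207, 81).
After β⁻: (207, 82).
Z = 82 is lead.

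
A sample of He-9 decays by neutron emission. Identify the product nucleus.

He-8

Neutron emission: mass number changes by -1, atomic number by +0.
A: 9 − 1 = 8; Z: 2 = 2.
Z = 2 is helium, so the daughter is He-8.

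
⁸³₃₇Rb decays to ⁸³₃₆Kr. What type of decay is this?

beta-plus decay or electron capture

ΔA = 83 − 83 = 0; ΔZ = 36 − 37 = -1.
A is unchanged and Z drops by 1 — a proton has become a neutron (β⁺ emission or electron capture).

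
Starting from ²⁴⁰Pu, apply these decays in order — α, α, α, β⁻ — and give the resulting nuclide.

Ac-228

Start: (A, Z) = (240, 94).
After α: (236, 92).
After α: (232, 90).
After α: (228, 88).
After β⁻: (228, 89).
Z = 89 is actinium.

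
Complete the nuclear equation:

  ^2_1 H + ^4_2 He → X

Conserve mass number: 2 + 4 = A, so A = 6.
Conserve atomic number: 1 + 2 = Z, so Z = 3.
Z = 3 is lithium, so the species is ^6_3 Li.

Li-6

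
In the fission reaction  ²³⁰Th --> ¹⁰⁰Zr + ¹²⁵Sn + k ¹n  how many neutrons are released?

5

Conserve mass number: 230 = 100 + 125 + k, so k = 230 − 225 = 5.
Check atomic number: 90 = 40 + 50 + 0 = 90. ✓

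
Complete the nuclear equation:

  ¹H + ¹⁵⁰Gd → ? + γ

Tb-151

Conserve mass number: 1 + 150 = A + 0, so A = 151.
Conserve atomic number: 1 + 64 = Z + 0, so Z = 65.
Z = 65 is terbium, so the species is ¹⁵¹Tb.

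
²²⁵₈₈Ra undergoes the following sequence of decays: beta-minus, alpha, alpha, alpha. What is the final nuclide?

Start: (A, Z) = (225, 88).
After β⁻: (225, 89).
After α: (221, 87).
After α: (217, 85).
After α: (213, 83).
Z = 83 is bismuth.

Bi-213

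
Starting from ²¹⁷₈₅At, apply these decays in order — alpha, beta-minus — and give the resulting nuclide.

Start: (A, Z) = (217, 85).
After α: (213, 83).
After β⁻: (213, 84).
Z = 84 is polonium.

Po-213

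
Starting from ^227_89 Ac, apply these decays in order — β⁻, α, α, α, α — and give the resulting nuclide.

Start: (A, Z) = (227, 89).
After β⁻: (227, 90).
After α: (223, 88).
After α: (219, 86).
After α: (215, 84).
After α: (211, 82).
Z = 82 is lead.

Pb-211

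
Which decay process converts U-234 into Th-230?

alpha decay

ΔA = 230 − 234 = -4; ΔZ = 90 − 92 = -2.
A drops by 4 and Z drops by 2 — the signature of alpha emission.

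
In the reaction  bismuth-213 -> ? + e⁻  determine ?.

Conserve mass number: 213 = A + 0, so A = 213.
Conserve atomic number: 83 = Z − 1, so Z = 84.
Z = 84 is polonium, so the species is polonium-213.

Po-213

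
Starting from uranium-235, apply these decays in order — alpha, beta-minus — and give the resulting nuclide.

Pa-231

Start: (A, Z) = (235, 92).
After α: (231, 90).
After β⁻: (231, 91).
Z = 91 is protactinium.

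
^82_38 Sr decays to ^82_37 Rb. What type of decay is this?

ΔA = 82 − 82 = 0; ΔZ = 37 − 38 = -1.
A is unchanged and Z drops by 1 — a proton has become a neutron (β⁺ emission or electron capture).

beta-plus decay or electron capture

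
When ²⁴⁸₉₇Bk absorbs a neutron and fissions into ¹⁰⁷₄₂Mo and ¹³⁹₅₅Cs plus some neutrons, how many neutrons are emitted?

3

Conserve mass number: 249 = 107 + 139 + k, so k = 249 − 246 = 3.
Check atomic number: 97 = 42 + 55 + 0 = 97. ✓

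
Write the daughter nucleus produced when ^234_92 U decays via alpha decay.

Alpha decay: mass number changes by -4, atomic number by -2.
A: 234 − 4 = 230; Z: 92 − 2 = 90.
Z = 90 is thorium, so the daughter is ^230_90 Th.

Th-230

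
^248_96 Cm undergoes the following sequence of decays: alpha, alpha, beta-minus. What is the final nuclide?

Start: (A, Z) = (248, 96).
After α: (244, 94).
After α: (240, 92).
After β⁻: (240, 93).
Z = 93 is neptunium.

Np-240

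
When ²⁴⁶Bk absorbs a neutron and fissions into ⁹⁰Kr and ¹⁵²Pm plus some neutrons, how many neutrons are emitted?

Conserve mass number: 247 = 90 + 152 + k, so k = 247 − 242 = 5.
Check atomic number: 97 = 36 + 61 + 0 = 97. ✓

5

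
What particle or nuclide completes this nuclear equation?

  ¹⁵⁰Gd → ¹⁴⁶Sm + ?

Conserve mass number: 150 = 146 + A, so A = 4.
Conserve atomic number: 64 = 62 + Z, so Z = 2.
A = 4 and Z = 2 is ⁴He — an alpha particle.

alpha particle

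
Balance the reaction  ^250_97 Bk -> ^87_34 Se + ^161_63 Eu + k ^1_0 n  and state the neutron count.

Conserve mass number: 250 = 87 + 161 + k, so k = 250 − 248 = 2.
Check atomic number: 97 = 34 + 63 + 0 = 97. ✓

2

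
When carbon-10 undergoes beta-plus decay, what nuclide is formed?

B-10

Beta-plus decay: mass number changes by +0, atomic number by -1.
A: 10 = 10; Z: 6 − 1 = 5.
Z = 5 is boron, so the daughter is boron-10.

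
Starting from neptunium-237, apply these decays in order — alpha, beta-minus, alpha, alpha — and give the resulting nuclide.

Start: (A, Z) = (237, 93).
After α: (233, 91).
After β⁻: (233, 92).
After α: (229, 90).
After α: (225, 88).
Z = 88 is radium.

Ra-225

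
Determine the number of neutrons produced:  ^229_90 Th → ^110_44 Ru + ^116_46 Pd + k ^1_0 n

Conserve mass number: 229 = 110 + 116 + k, so k = 229 − 226 = 3.
Check atomic number: 90 = 44 + 46 + 0 = 90. ✓

3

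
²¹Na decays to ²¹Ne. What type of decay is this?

ΔA = 21 − 21 = 0; ΔZ = 10 − 11 = -1.
A is unchanged and Z drops by 1 — a proton has become a neutron (β⁺ emission or electron capture).

beta-plus decay or electron capture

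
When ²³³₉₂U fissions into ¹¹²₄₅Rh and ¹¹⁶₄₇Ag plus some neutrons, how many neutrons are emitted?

Conserve mass number: 233 = 112 + 116 + k, so k = 233 − 228 = 5.
Check atomic number: 92 = 45 + 47 + 0 = 92. ✓

5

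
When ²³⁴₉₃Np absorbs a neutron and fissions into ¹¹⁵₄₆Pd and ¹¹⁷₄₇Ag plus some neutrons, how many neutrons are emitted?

3

Conserve mass number: 235 = 115 + 117 + k, so k = 235 − 232 = 3.
Check atomic number: 93 = 46 + 47 + 0 = 93. ✓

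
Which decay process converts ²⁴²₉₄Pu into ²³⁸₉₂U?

alpha decay

ΔA = 238 − 242 = -4; ΔZ = 92 − 94 = -2.
A drops by 4 and Z drops by 2 — the signature of alpha emission.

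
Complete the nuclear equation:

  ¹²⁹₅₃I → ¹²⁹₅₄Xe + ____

Conserve mass number: 129 = 129 + A, so A = 0.
Conserve atomic number: 53 = 54 + Z, so Z = -1.
A = 0 and Z = -1 is ⁰₋₁e — a beta-minus particle.

beta-minus particle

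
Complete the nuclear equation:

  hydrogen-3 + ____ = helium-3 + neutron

Conserve mass number: 3 + A = 3 + 1, so A = 1.
Conserve atomic number: 1 + Z = 2 + 0, so Z = 1.
A = 1 and Z = 1 is hydrogen-1 — a proton.

proton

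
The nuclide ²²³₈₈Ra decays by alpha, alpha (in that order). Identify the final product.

Start: (A, Z) = (223, 88).
After α: (219, 86).
After α: (215, 84).
Z = 84 is polonium.

Po-215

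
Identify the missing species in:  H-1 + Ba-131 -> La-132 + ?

Conserve mass number: 1 + 131 = 132 + A, so A = 0.
Conserve atomic number: 1 + 56 = 57 + Z, so Z = 0.
A = 0 and Z = 0 is γ — a gamma ray.

gamma ray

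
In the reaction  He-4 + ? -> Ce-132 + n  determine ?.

Ba-129

Conserve mass number: 4 + A = 132 + 1, so A = 129.
Conserve atomic number: 2 + Z = 58 + 0, so Z = 56.
Z = 56 is barium, so the species is Ba-129.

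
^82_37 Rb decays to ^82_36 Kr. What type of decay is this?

beta-plus decay or electron capture

ΔA = 82 − 82 = 0; ΔZ = 36 − 37 = -1.
A is unchanged and Z drops by 1 — a proton has become a neutron (β⁺ emission or electron capture).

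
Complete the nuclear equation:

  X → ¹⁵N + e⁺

O-15

Conserve mass number: A = 15 + 0, so A = 15.
Conserve atomic number: Z = 7 + 1, so Z = 8.
Z = 8 is oxygen, so the species is ¹⁵O.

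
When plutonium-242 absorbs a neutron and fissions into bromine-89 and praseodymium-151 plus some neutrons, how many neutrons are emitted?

Conserve mass number: 243 = 89 + 151 + k, so k = 243 − 240 = 3.
Check atomic number: 94 = 35 + 59 + 0 = 94. ✓

3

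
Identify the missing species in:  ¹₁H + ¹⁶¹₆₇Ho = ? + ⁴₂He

Dy-158

Conserve mass number: 1 + 161 = A + 4, so A = 158.
Conserve atomic number: 1 + 67 = Z + 2, so Z = 66.
Z = 66 is dysprosium, so the species is ¹⁵⁸₆₆Dy.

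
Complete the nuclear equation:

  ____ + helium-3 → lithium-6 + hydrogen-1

Conserve mass number: A + 3 = 6 + 1, so A = 4.
Conserve atomic number: Z + 2 = 3 + 1, so Z = 2.
A = 4 and Z = 2 is helium-4 — an alpha particle.

alpha particle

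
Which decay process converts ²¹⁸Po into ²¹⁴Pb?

ΔA = 214 − 218 = -4; ΔZ = 82 − 84 = -2.
A drops by 4 and Z drops by 2 — the signature of alpha emission.

alpha decay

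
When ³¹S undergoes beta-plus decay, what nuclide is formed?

P-31

Beta-plus decay: mass number changes by +0, atomic number by -1.
A: 31 = 31; Z: 16 − 1 = 15.
Z = 15 is phosphorus, so the daughter is ³¹P.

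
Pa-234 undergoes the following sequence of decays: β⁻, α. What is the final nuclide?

Start: (A, Z) = (234, 91).
After β⁻: (234, 92).
After α: (230, 90).
Z = 90 is thorium.

Th-230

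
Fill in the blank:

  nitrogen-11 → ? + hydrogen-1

Conserve mass number: 11 = A + 1, so A = 10.
Conserve atomic number: 7 = Z + 1, so Z = 6.
Z = 6 is carbon, so the species is carbon-10.

C-10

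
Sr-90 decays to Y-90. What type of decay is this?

ΔA = 90 − 90 = 0; ΔZ = 39 − 38 = +1.
A is unchanged and Z rises by 1 — a neutron has become a proton (β⁻ decay).

beta-minus decay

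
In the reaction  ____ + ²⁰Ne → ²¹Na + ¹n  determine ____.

Conserve mass number: A + 20 = 21 + 1, so A = 2.
Conserve atomic number: Z + 10 = 11 + 0, so Z = 1.
A = 2 and Z = 1 is ²H — a deuteron.

deuteron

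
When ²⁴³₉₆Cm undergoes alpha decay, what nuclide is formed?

Pu-239

Alpha decay: mass number changes by -4, atomic number by -2.
A: 243 − 4 = 239; Z: 96 − 2 = 94.
Z = 94 is plutonium, so the daughter is ²³⁹₉₄Pu.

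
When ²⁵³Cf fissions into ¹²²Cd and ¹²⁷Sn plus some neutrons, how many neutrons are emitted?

Conserve mass number: 253 = 122 + 127 + k, so k = 253 − 249 = 4.
Check atomic number: 98 = 48 + 50 + 0 = 98. ✓

4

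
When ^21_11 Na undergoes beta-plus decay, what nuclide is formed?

Ne-21

Beta-plus decay: mass number changes by +0, atomic number by -1.
A: 21 = 21; Z: 11 − 1 = 10.
Z = 10 is neon, so the daughter is ^21_10 Ne.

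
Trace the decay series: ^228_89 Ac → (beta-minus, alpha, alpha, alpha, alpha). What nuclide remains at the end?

Start: (A, Z) = (228, 89).
After β⁻: (228, 90).
After α: (224, 88).
After α: (220, 86).
After α: (216, 84).
After α: (212, 82).
Z = 82 is lead.

Pb-212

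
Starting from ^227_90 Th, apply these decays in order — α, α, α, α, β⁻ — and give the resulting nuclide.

Start: (A, Z) = (227, 90).
After α: (223, 88).
After α: (219, 86).
After α: (215, 84).
After α: (211, 82).
After β⁻: (211, 83).
Z = 83 is bismuth.

Bi-211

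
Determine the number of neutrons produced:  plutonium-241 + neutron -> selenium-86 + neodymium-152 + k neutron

Conserve mass number: 242 = 86 + 152 + k, so k = 242 − 238 = 4.
Check atomic number: 94 = 34 + 60 + 0 = 94. ✓

4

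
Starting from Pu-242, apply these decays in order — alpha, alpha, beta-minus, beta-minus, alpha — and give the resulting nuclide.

Start: (A, Z) = (242, 94).
After α: (238, 92).
After α: (234, 90).
After β⁻: (234, 91).
After β⁻: (234, 92).
After α: (230, 90).
Z = 90 is thorium.

Th-230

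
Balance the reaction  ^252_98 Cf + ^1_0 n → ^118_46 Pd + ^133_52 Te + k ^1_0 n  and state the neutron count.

Conserve mass number: 253 = 118 + 133 + k, so k = 253 − 251 = 2.
Check atomic number: 98 = 46 + 52 + 0 = 98. ✓

2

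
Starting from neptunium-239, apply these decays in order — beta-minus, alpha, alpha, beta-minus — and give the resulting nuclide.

Pa-231

Start: (A, Z) = (239, 93).
After β⁻: (239, 94).
After α: (235, 92).
After α: (231, 90).
After β⁻: (231, 91).
Z = 91 is protactinium.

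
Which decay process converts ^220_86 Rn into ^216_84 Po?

ΔA = 216 − 220 = -4; ΔZ = 84 − 86 = -2.
A drops by 4 and Z drops by 2 — the signature of alpha emission.

alpha decay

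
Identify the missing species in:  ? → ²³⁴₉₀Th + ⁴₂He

Conserve mass number: A = 234 + 4, so A = 238.
Conserve atomic number: Z = 90 + 2, so Z = 92.
Z = 92 is uranium, so the species is ²³⁸₉₂U.

U-238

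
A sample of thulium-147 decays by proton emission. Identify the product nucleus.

Er-146

Proton emission: mass number changes by -1, atomic number by -1.
A: 147 − 1 = 146; Z: 69 − 1 = 68.
Z = 68 is erbium, so the daughter is erbium-146.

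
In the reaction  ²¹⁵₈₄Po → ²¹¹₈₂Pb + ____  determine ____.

alpha particle

Conserve mass number: 215 = 211 + A, so A = 4.
Conserve atomic number: 84 = 82 + Z, so Z = 2.
A = 4 and Z = 2 is ⁴₂He — an alpha particle.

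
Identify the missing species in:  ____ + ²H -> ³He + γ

proton

Conserve mass number: A + 2 = 3 + 0, so A = 1.
Conserve atomic number: Z + 1 = 2 + 0, so Z = 1.
A = 1 and Z = 1 is ¹H — a proton.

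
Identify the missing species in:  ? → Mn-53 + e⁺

Fe-53

Conserve mass number: A = 53 + 0, so A = 53.
Conserve atomic number: Z = 25 + 1, so Z = 26.
Z = 26 is iron, so the species is Fe-53.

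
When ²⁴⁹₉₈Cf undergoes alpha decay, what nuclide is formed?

Cm-245

Alpha decay: mass number changes by -4, atomic number by -2.
A: 249 − 4 = 245; Z: 98 − 2 = 96.
Z = 96 is curium, so the daughter is ²⁴⁵₉₆Cm.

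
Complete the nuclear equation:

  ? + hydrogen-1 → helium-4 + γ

Conserve mass number: A + 1 = 4 + 0, so A = 3.
Conserve atomic number: Z + 1 = 2 + 0, so Z = 1.
A = 3 and Z = 1 is hydrogen-3 — a triton.

triton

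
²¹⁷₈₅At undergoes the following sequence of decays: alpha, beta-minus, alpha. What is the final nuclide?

Pb-209

Start: (A, Z) = (217, 85).
After α: (213, 83).
After β⁻: (213, 84).
After α: (209, 82).
Z = 82 is lead.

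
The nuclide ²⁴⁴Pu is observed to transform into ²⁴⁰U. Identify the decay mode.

ΔA = 240 − 244 = -4; ΔZ = 92 − 94 = -2.
A drops by 4 and Z drops by 2 — the signature of alpha emission.

alpha decay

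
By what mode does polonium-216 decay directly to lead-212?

ΔA = 212 − 216 = -4; ΔZ = 82 − 84 = -2.
A drops by 4 and Z drops by 2 — the signature of alpha emission.

alpha decay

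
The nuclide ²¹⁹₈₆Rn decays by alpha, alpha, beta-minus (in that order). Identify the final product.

Start: (A, Z) = (219, 86).
After α: (215, 84).
After α: (211, 82).
After β⁻: (211, 83).
Z = 83 is bismuth.

Bi-211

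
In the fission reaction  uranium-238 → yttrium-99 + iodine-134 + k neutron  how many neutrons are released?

Conserve mass number: 238 = 99 + 134 + k, so k = 238 − 233 = 5.
Check atomic number: 92 = 39 + 53 + 0 = 92. ✓

5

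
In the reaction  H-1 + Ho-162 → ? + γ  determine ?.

Conserve mass number: 1 + 162 = A + 0, so A = 163.
Conserve atomic number: 1 + 67 = Z + 0, so Z = 68.
Z = 68 is erbium, so the species is Er-163.

Er-163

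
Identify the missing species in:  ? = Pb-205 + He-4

Po-209

Conserve mass number: A = 205 + 4, so A = 209.
Conserve atomic number: Z = 82 + 2, so Z = 84.
Z = 84 is polonium, so the species is Po-209.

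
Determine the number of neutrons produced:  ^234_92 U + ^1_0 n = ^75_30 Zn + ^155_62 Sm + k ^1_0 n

5

Conserve mass number: 235 = 75 + 155 + k, so k = 235 − 230 = 5.
Check atomic number: 92 = 30 + 62 + 0 = 92. ✓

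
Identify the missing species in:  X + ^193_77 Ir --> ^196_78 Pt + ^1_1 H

alpha particle

Conserve mass number: A + 193 = 196 + 1, so A = 4.
Conserve atomic number: Z + 77 = 78 + 1, so Z = 2.
A = 4 and Z = 2 is ^4_2 He — an alpha particle.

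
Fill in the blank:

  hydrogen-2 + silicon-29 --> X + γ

P-31

Conserve mass number: 2 + 29 = A + 0, so A = 31.
Conserve atomic number: 1 + 14 = Z + 0, so Z = 15.
Z = 15 is phosphorus, so the species is phosphorus-31.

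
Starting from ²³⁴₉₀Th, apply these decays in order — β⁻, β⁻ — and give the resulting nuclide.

U-234

Start: (A, Z) = (234, 90).
After β⁻: (234, 91).
After β⁻: (234, 92).
Z = 92 is uranium.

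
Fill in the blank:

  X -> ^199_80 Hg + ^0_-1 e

Au-199

Conserve mass number: A = 199 + 0, so A = 199.
Conserve atomic number: Z = 80 − 1, so Z = 79.
Z = 79 is gold, so the species is ^199_79 Au.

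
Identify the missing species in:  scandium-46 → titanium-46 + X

beta-minus particle

Conserve mass number: 46 = 46 + A, so A = 0.
Conserve atomic number: 21 = 22 + Z, so Z = -1.
A = 0 and Z = -1 is e⁻ — a beta-minus particle.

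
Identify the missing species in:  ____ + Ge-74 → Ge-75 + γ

Conserve mass number: A + 74 = 75 + 0, so A = 1.
Conserve atomic number: Z + 32 = 32 + 0, so Z = 0.
A = 1 and Z = 0 is n — a neutron.

neutron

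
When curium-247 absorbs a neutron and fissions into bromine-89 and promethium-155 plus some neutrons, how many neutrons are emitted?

Conserve mass number: 248 = 89 + 155 + k, so k = 248 − 244 = 4.
Check atomic number: 96 = 35 + 61 + 0 = 96. ✓

4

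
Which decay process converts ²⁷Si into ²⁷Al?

ΔA = 27 − 27 = 0; ΔZ = 13 − 14 = -1.
A is unchanged and Z drops by 1 — a proton has become a neutron (β⁺ emission or electron capture).

beta-plus decay or electron capture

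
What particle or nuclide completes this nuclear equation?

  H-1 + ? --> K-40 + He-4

Ca-43

Conserve mass number: 1 + A = 40 + 4, so A = 43.
Conserve atomic number: 1 + Z = 19 + 2, so Z = 20.
Z = 20 is calcium, so the species is Ca-43.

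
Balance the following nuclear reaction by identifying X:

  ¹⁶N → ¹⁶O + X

beta-minus particle

Conserve mass number: 16 = 16 + A, so A = 0.
Conserve atomic number: 7 = 8 + Z, so Z = -1.
A = 0 and Z = -1 is e⁻ — a beta-minus particle.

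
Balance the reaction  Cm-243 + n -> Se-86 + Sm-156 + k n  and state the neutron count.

2

Conserve mass number: 244 = 86 + 156 + k, so k = 244 − 242 = 2.
Check atomic number: 96 = 34 + 62 + 0 = 96. ✓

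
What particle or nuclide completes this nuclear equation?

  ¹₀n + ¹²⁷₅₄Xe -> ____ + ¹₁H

I-127

Conserve mass number: 1 + 127 = A + 1, so A = 127.
Conserve atomic number: 0 + 54 = Z + 1, so Z = 53.
Z = 53 is iodine, so the species is ¹²⁷₅₃I.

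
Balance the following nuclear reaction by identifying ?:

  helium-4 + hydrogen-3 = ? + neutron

Conserve mass number: 4 + 3 = A + 1, so A = 6.
Conserve atomic number: 2 + 1 = Z + 0, so Z = 3.
Z = 3 is lithium, so the species is lithium-6.

Li-6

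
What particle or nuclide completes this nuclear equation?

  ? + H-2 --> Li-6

alpha particle

Conserve mass number: A + 2 = 6, so A = 4.
Conserve atomic number: Z + 1 = 3, so Z = 2.
A = 4 and Z = 2 is He-4 — an alpha particle.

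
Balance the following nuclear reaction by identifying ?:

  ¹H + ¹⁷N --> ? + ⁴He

C-14

Conserve mass number: 1 + 17 = A + 4, so A = 14.
Conserve atomic number: 1 + 7 = Z + 2, so Z = 6.
Z = 6 is carbon, so the species is ¹⁴C.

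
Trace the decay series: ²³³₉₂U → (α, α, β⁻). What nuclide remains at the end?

Ac-225

Start: (A, Z) = (233, 92).
After α: (229, 90).
After α: (225, 88).
After β⁻: (225, 89).
Z = 89 is actinium.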